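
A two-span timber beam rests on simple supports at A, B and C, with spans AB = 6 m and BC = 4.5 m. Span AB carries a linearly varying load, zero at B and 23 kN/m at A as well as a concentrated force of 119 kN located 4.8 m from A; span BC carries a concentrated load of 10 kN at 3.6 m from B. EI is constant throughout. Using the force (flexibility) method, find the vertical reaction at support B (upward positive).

Insert a hinge at B; M_B is the redundant, and each span becomes simply supported.
Rotations at B on the released spans (each span's end-slope, ×1/EI):
  span AB: triangular load, peak 23: 7w₀L³/(360EI) = 96.6/EI
  span AB: point load 119 at a = 4.8: Pab(L + a)/(6LEI) = 205.6/EI
  span BC: point load 10 at a = 3.6: Pab(L + b)/(6LEI) = 6.48/EI
  relative rotation θ_0 = (302.2 + 6.48)/EI = 308.7/EI
A unit hogging moment at B produces rotation L₁/(3EI) + L₂/(3EI) = 3.5/EI.
Slope continuity at B: θ_0 = M_B·3.5/EI, so M_B = 308.7/3.5 = 88.2 kN·m (hogging).
Span AB, ΣM about A with M_B applied at B: R_B^{AB}·6 = 709.2 + 88.2, so R_B^{AB} = 132.9 kN and R_A = 188 − 132.9 = 55.1 kN.
Span BC, ΣM about C: R_B^{BC}·4.5 = 9 + 88.2, so R_B^{BC} = 21.6 kN and R_C = 10 − 21.6 = -11.6 kN.
R_B = 132.9 + 21.6 = 154.5 kN.

R_B = 154.5 kN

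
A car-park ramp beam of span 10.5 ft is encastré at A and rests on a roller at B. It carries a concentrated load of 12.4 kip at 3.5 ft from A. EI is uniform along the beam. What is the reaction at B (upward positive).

Remove the prop at B; the released (primary) structure is a cantilever built in at A.
Free-end deflection of the primary structure under the applied loading (downward +):
  point load 12.4 at a = 3.5: Pa²(3L − a)/(6EI) = 708.9/EI
Tip deflection under a unit load at B: L³/(3EI) = 385.9/EI.
The prop prevents deflection at B: R_B = δ_0/δ_{BB} = 708.9/385.9 = 1.837 kip.

R_B = 1.837 kip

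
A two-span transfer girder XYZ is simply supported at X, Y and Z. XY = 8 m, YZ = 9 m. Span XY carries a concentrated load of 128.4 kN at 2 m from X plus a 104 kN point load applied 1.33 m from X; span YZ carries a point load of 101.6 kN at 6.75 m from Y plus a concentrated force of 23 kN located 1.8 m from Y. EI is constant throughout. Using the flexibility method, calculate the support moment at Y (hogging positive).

Take M_Y as the redundant. Released structure: two simple spans XY and YZ with a hinge at Y.
Rotations at Y on the released spans (each span's end-slope, ×1/EI):
  span XY: point load 128.4 at a = 2: Pab(L + a)/(6LEI) = 321/EI
  span XY: point load 104 at a = 1.33: Pab(L + a)/(6LEI) = 179.3/EI
  span YZ: point load 101.6 at a = 6.75: Pab(L + b)/(6LEI) = 321.5/EI
  span YZ: point load 23 at a = 1.8: Pab(L + b)/(6LEI) = 89.42/EI
  relative rotation θ_0 = (500.3 + 410.9)/EI = 911.2/EI
A unit hogging moment at Y produces rotation L₁/(3EI) + L₂/(3EI) = 5.667/EI.
Compatibility: M_Y·(L₁+L₂)/(3EI) = θ_0, giving M_Y = 160.8 kN·m (hogging).

M_Y = 160.8 kN·m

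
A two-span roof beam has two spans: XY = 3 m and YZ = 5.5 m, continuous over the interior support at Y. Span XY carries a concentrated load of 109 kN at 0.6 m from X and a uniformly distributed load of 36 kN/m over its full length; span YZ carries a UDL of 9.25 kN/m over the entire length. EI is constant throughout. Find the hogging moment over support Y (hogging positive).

Insert a hinge at Y; M_Y is the redundant, and each span becomes simply supported.
End slopes at the hinge Y, treating each span as simply supported:
  span XY: point load 109 at a = 0.6: Pab(L + a)/(6LEI) = 31.39/EI
  span XY: UDL 36: wL³/(24EI) = 40.5/EI
  span YZ: UDL 9.25: wL³/(24EI) = 64.12/EI
  relative rotation θ_0 = (71.89 + 64.12)/EI = 136/EI
A unit hogging moment at Y produces rotation L₁/(3EI) + L₂/(3EI) = 2.833/EI.
Compatibility: M_Y·(L₁+L₂)/(3EI) = θ_0, giving M_Y = 48.01 kN·m (hogging).

M_Y = 48.01 kN·m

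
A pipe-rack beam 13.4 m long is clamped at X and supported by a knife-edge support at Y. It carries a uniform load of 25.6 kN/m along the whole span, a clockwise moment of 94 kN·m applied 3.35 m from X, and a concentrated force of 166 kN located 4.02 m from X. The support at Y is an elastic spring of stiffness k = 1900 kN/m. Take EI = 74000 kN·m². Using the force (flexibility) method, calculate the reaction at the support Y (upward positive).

R_Y = 146.3 kN

Remove the prop at Y; the released (primary) structure is a cantilever built in at X.
Downward deflection at the released point Y due to the loads:
  UDL 25.6: wL⁴/(8EI) = 103174/EI
  clockwise couple 94 at a = 3.35: M₀a(2L − a)/(2EI) = 3692/EI
  point load 166 at a = 4.02: Pa²(3L − a)/(6EI) = 16176/EI
  δ_0 = 123042/EI
Flexibility coefficient — unit upward force at Y: δ_{YY} = L³/(3EI) = 802/EI.
With EI = 74000 kN·m²: δ_0 = 1.6627 m and δ_{YY} = 0.010838 m/kN.
Compatibility — the spring shortens by R_Y/k under the reaction it provides: δ_0 − R_Y·δ_{YY} = R_Y/k. With 1/k = 0.000526 m/kN, R_Y = δ_0 / (δ_{YY} + 1/k) = 1.6627 / (0.010838 + 0.000526) = 146.3 kN.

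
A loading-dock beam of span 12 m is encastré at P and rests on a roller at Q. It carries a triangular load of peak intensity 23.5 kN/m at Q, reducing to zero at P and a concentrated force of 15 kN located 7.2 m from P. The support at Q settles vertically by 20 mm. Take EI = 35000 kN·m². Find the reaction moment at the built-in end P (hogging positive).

Choose R_Q as the redundant. The primary structure is the cantilever fixed at P.
Deflection at Q on the released cantilever, summing each load's contribution:
  triangular load, peak 23.5 at the free end: 11w₀L⁴/(120EI) = 44669/EI
  point load 15 at a = 7.2: Pa²(3L − a)/(6EI) = 3732/EI
  δ_0 = 48401/EI
Flexibility coefficient — unit upward force at Q: δ_{QQ} = L³/(3EI) = 576/EI.
With EI = 35000 kN·m²: δ_0 = 1.3829 m and δ_{QQ} = 0.016457 m/kN.
Compatibility — the beam at Q must follow the support down by 0.02 m: δ_0 − R_Q·δ_{QQ} = 0.02, so R_Q = (1.3829 − 0.02)/0.016457 = 82.81 kN.
Moment equilibrium about P: M_P = Σ(load moments about P) − R_Q·L = 1236 − 82.81×12 = 242.2 kN·m.

M_P = 242.2 kN·m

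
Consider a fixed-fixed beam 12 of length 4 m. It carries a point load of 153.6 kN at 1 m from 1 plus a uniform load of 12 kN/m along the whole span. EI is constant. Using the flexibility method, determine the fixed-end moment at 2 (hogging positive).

M_2 = 44.8 kN·m

Release both end moments; the primary structure is a simply-supported span 12 with redundants M_1 and M_2.
End rotations of the released simple span under the applied load (×1/EI):
  at 1: point load 153.6 at a = 1: Pab(L + b)/(6LEI) = 134.4/EI
  at 2: point load 153.6 at a = 1: Pab(L + a)/(6LEI) = 96/EI
  at 1: UDL 12: wL³/(24EI) = 32/EI
  at 2: UDL 12: wL³/(24EI) = 32/EI
  θ_10 = 166.4/EI,  θ_20 = 128/EI
Flexibility coefficients: a unit moment at one end gives L/(3EI) there and L/(6EI) at the far end, so f₁₁ = f₂₂ = 1.333/EI and f₁₂ = f₂₁ = 0.6667/EI.
Compatibility — zero rotation at each built-in end:
  1.333 M_1 + 0.6667 M_2 = 166.4
  0.6667 M_1 + 1.333 M_2 = 128
Solving the pair gives M_1 = 102.4 kN·m and M_2 = 44.8 kN·m (hogging).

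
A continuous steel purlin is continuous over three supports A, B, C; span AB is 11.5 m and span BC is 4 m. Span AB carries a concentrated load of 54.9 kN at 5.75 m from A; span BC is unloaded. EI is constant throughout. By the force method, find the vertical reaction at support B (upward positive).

R_B = 57.04 kN

Insert a hinge at B; M_B is the redundant, and each span becomes simply supported.
Rotations at B on the released spans (each span's end-slope, ×1/EI):
  span AB: point load 54.9 at a = 5.75: Pab(L + a)/(6LEI) = 453.8/EI
  relative rotation θ_0 = (453.8 + 0)/EI = 453.8/EI
A unit hogging moment at B produces rotation L₁/(3EI) + L₂/(3EI) = 5.167/EI.
Slope continuity at B: θ_0 = M_B·5.167/EI, so M_B = 453.8/5.167 = 87.83 kN·m (hogging).
Span AB, ΣM about A with M_B applied at B: R_B^{AB}·11.5 = 315.7 + 87.83, so R_B^{AB} = 35.09 kN and R_A = 54.9 − 35.09 = 19.81 kN.
Span BC, ΣM about C: R_B^{BC}·4 = 0 + 87.83, so R_B^{BC} = 21.96 kN and R_C = 0 − 21.96 = -21.96 kN.
R_B = 35.09 + 21.96 = 57.04 kN.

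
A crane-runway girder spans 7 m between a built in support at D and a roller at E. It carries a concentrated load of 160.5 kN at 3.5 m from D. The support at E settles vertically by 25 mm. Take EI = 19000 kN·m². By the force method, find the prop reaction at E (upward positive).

R_E = 46 kN

Take the reaction at E as the redundant and release it; the primary structure is a cantilever fixed at D.
Primary-structure tip deflection at E by superposition:
  point load 160.5 at a = 3.5: Pa²(3L − a)/(6EI) = 5735/EI
Tip deflection under a unit load at E: L³/(3EI) = 114.3/EI.
With EI = 19000 kN·m²: δ_0 = 0.30182 m and δ_{EE} = 0.006018 m/kN.
Compatibility — the beam at E must follow the support down by 0.025 m: δ_0 − R_E·δ_{EE} = 0.025, so R_E = (0.30182 − 0.025)/0.006018 = 46 kN.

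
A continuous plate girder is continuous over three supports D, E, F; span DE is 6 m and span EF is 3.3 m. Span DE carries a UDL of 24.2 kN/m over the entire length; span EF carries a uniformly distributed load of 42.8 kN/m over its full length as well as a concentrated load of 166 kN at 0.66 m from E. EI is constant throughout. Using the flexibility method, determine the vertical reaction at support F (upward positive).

R_F = 67.78 kN

Release continuity at E by inserting a hinge; the redundant is the internal moment M_E. The primary structure is two simply-supported spans DE and EF.
Rotations at E on the released spans (each span's end-slope, ×1/EI):
  span DE: UDL 24.2: wL³/(24EI) = 217.8/EI
  span EF: UDL 42.8: wL³/(24EI) = 64.09/EI
  span EF: point load 166 at a = 0.66: Pab(L + b)/(6LEI) = 86.77/EI
  relative rotation θ_0 = (217.8 + 150.9)/EI = 368.7/EI
A unit hogging moment at E produces rotation L₁/(3EI) + L₂/(3EI) = 3.1/EI.
Compatibility: M_E·(L₁+L₂)/(3EI) = θ_0, giving M_E = 118.9 kN·m (hogging).
Span EF, ΣM about F: R_E^{EF}·3.3 = 671.3 + 118.9, so R_E^{EF} = 239.5 kN and R_F = 307.2 − 239.5 = 67.78 kN.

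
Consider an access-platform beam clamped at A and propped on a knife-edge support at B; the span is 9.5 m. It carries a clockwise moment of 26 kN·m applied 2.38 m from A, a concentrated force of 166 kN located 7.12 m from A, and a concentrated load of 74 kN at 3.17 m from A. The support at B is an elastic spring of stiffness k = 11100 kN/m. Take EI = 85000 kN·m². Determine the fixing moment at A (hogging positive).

M_A = 353.5 kN·m

Release the roller at B. Primary structure: cantilever fixed at A.
Primary-structure tip deflection at B by superposition:
  clockwise couple 26 at a = 2.38: M₀a(2L − a)/(2EI) = 514.2/EI
  point load 166 at a = 7.12: Pa²(3L − a)/(6EI) = 29986/EI
  point load 74 at a = 3.17: Pa²(3L − a)/(6EI) = 3139/EI
  δ_0 = 33640/EI
Flexibility coefficient — unit upward force at B: δ_{BB} = L³/(3EI) = 285.8/EI.
With EI = 85000 kN·m²: δ_0 = 0.39576 m and δ_{BB} = 0.003362 m/kN.
Compatibility — the spring shortens by R_B/k under the reaction it provides: δ_0 − R_B·δ_{BB} = R_B/k. With 1/k = 0.00009 m/kN, R_B = δ_0 / (δ_{BB} + 1/k) = 0.39576 / (0.003362 + 0.00009) = 114.6 kN.
Moment equilibrium about A: M_A = Σ(load moments about A) − R_B·L = 1442 − 114.6×9.5 = 353.5 kN·m.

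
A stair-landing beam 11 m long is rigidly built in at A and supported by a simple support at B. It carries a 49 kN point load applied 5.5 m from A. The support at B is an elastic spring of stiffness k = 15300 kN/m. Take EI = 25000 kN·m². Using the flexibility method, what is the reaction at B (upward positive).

Choose R_B as the redundant. The primary structure is the cantilever fixed at A.
Downward deflection at the released point B due to the loads:
  point load 49 at a = 5.5: Pa²(3L − a)/(6EI) = 6794/EI
Tip deflection under a unit load at B: L³/(3EI) = 443.7/EI.
With EI = 25000 kN·m²: δ_0 = 0.27175 m and δ_{BB} = 0.017747 m/kN.
Compatibility — the spring shortens by R_B/k under the reaction it provides: δ_0 − R_B·δ_{BB} = R_B/k. With 1/k = 0.000065 m/kN, R_B = δ_0 / (δ_{BB} + 1/k) = 0.27175 / (0.017747 + 0.000065) = 15.26 kN.

R_B = 15.26 kN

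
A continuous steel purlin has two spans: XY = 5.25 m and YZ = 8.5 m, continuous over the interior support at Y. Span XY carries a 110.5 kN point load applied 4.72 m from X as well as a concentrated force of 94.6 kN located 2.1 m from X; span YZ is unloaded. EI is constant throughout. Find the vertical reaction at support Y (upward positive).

Take M_Y as the redundant. Released structure: two simple spans XY and YZ with a hinge at Y.
Discontinuity in slope at Y on the released structure — sum the simple-span end rotations:
  span XY: point load 110.5 at a = 4.72: Pab(L + a)/(6LEI) = 87.49/EI
  span XY: point load 94.6 at a = 2.1: Pab(L + a)/(6LEI) = 146/EI
  relative rotation θ_0 = (233.5 + 0)/EI = 233.5/EI
A unit hogging moment at Y produces rotation L₁/(3EI) + L₂/(3EI) = 4.583/EI.
Slope continuity at Y: θ_0 = M_Y·4.583/EI, so M_Y = 233.5/4.583 = 50.95 kN·m (hogging).
Span XY, ΣM about X with M_Y applied at Y: R_Y^{XY}·5.25 = 720.2 + 50.95, so R_Y^{XY} = 146.9 kN and R_X = 205.1 − 146.9 = 58.21 kN.
Span YZ, ΣM about Z: R_Y^{YZ}·8.5 = 0 + 50.95, so R_Y^{YZ} = 5.994 kN and R_Z = 0 − 5.994 = -5.994 kN.
R_Y = 146.9 + 5.994 = 152.9 kN.

R_Y = 152.9 kN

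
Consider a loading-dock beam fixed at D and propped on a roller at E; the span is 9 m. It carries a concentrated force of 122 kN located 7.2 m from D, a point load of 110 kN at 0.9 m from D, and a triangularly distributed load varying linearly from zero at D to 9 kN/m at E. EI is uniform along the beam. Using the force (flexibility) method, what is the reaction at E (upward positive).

Choose R_E as the redundant. The primary structure is the cantilever fixed at D.
Deflection at E on the released cantilever, summing each load's contribution:
  point load 122 at a = 7.2: Pa²(3L − a)/(6EI) = 20871/EI
  point load 110 at a = 0.9: Pa²(3L − a)/(6EI) = 387.6/EI
  triangular load, peak 9 at the free end: 11w₀L⁴/(120EI) = 5413/EI
  δ_0 = 26671/EI
Flexibility coefficient — unit upward force at E: δ_{EE} = L³/(3EI) = 243/EI.
The prop prevents deflection at E: R_E = δ_0/δ_{EE} = 26671/243 = 109.8 kN.

R_E = 109.8 kN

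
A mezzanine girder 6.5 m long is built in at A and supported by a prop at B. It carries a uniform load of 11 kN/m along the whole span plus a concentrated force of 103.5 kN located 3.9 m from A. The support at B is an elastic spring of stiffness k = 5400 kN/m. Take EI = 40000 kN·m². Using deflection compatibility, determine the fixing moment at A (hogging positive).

M_A = 205.9 kN·m

Choose R_B as the redundant. The primary structure is the cantilever fixed at A.
Free-end deflection of the primary structure under the applied loading (downward +):
  UDL 11: wL⁴/(8EI) = 2454/EI
  point load 103.5 at a = 3.9: Pa²(3L − a)/(6EI) = 4093/EI
  δ_0 = 6547/EI
Tip deflection under a unit load at B: L³/(3EI) = 91.54/EI.
With EI = 40000 kN·m²: δ_0 = 0.16369 m and δ_{BB} = 0.002289 m/kN.
Compatibility — the spring shortens by R_B/k under the reaction it provides: δ_0 − R_B·δ_{BB} = R_B/k. With 1/k = 0.000185 m/kN, R_B = δ_0 / (δ_{BB} + 1/k) = 0.16369 / (0.002289 + 0.000185) = 66.17 kN.
Moment equilibrium about A: M_A = Σ(load moments about A) − R_B·L = 636 − 66.17×6.5 = 205.9 kN·m.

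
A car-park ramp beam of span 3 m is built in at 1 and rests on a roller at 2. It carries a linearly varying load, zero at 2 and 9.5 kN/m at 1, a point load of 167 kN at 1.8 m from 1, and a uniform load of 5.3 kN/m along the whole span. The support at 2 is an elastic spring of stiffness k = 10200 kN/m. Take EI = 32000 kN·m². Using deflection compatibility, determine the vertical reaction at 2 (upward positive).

Release the roller at 2. Primary structure: cantilever fixed at 1.
Free-end deflection of the primary structure under the applied loading (downward +):
  triangular load, peak 9.5 at the fixed end: w₀L⁴/(30EI) = 25.65/EI
  point load 167 at a = 1.8: Pa²(3L − a)/(6EI) = 649.3/EI
  UDL 5.3: wL⁴/(8EI) = 53.66/EI
  δ_0 = 728.6/EI
Flexibility coefficient — unit upward force at 2: δ_{22} = L³/(3EI) = 9/EI.
With EI = 32000 kN·m²: δ_0 = 0.022769 m and δ_{22} = 0.000281 m/kN.
Compatibility — the spring shortens by R_2/k under the reaction it provides: δ_0 − R_2·δ_{22} = R_2/k. With 1/k = 0.000098 m/kN, R_2 = δ_0 / (δ_{22} + 1/k) = 0.022769 / (0.000281 + 0.000098) = 60.03 kN.

R_2 = 60.03 kN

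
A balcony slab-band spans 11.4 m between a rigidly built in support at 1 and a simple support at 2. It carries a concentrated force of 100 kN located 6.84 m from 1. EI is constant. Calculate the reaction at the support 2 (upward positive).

Take the reaction at 2 as the redundant and release it; the primary structure is a cantilever fixed at 1.
Downward deflection at the released point 2 due to the loads:
  point load 100 at a = 6.84: Pa²(3L − a)/(6EI) = 21334/EI
Flexibility coefficient — unit upward force at 2: δ_{22} = L³/(3EI) = 493.8/EI.
The prop prevents deflection at 2: R_2 = δ_0/δ_{22} = 21334/493.8 = 43.2 kN.

R_2 = 43.2 kN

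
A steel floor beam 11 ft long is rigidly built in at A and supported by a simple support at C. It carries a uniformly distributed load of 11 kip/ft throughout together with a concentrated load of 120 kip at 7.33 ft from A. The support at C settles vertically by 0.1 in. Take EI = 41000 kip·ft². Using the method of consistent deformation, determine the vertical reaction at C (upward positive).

R_C = 106.8 kip

Choose R_C as the redundant. The primary structure is the cantilever fixed at A.
Free-end deflection of the primary structure under the applied loading (downward +):
  UDL 11: wL⁴/(8EI) = 20131/EI
  point load 120 at a = 7.33: Pa²(3L − a)/(6EI) = 27584/EI
  δ_0 = 47716/EI
Tip deflection under a unit load at C: L³/(3EI) = 443.7/EI.
With EI = 41000 kip·ft²: δ_0 = 1.1638 ft and δ_{CC} = 0.010821 ft/kip.
Compatibility — the beam at C must follow the support down by 0.008333 ft: δ_0 − R_C·δ_{CC} = 0.008333, so R_C = (1.1638 − 0.008333)/0.010821 = 106.8 kip.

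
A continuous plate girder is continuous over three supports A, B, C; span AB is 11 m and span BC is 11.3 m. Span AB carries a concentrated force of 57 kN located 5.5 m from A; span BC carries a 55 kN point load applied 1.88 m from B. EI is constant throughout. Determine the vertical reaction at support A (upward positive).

Release continuity at B by inserting a hinge; the redundant is the internal moment M_B. The primary structure is two simply-supported spans AB and BC.
End slopes at the hinge B, treating each span as simply supported:
  span AB: point load 57 at a = 5.5: Pab(L + a)/(6LEI) = 431.1/EI
  span BC: point load 55 at a = 1.88: Pab(L + b)/(6LEI) = 297.7/EI
  relative rotation θ_0 = (431.1 + 297.7)/EI = 728.7/EI
A unit hogging moment at B produces rotation L₁/(3EI) + L₂/(3EI) = 7.433/EI.
Slope continuity at B: θ_0 = M_B·7.433/EI, so M_B = 728.7/7.433 = 98.04 kN·m (hogging).
Span AB, ΣM about A with M_B applied at B: R_B^{AB}·11 = 313.5 + 98.04, so R_B^{AB} = 37.41 kN and R_A = 57 − 37.41 = 19.59 kN.

R_A = 19.59 kN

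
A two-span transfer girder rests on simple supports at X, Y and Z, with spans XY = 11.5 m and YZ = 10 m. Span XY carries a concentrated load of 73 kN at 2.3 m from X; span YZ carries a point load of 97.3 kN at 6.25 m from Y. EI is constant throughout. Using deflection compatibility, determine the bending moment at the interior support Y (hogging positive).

Take M_Y as the redundant. Released structure: two simple spans XY and YZ with a hinge at Y.
End slopes at the hinge Y, treating each span as simply supported:
  span XY: point load 73 at a = 2.3: Pab(L + a)/(6LEI) = 308.9/EI
  span YZ: point load 97.3 at a = 6.25: Pab(L + b)/(6LEI) = 522.6/EI
  relative rotation θ_0 = (308.9 + 522.6)/EI = 831.5/EI
A unit hogging moment at Y produces rotation L₁/(3EI) + L₂/(3EI) = 7.167/EI.
Compatibility: M_Y·(L₁+L₂)/(3EI) = θ_0, giving M_Y = 116 kN·m (hogging).

M_Y = 116 kN·m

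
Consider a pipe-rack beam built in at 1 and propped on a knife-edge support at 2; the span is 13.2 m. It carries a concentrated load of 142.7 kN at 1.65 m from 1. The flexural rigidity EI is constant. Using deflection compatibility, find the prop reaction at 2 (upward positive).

R_2 = 3.205 kN

Take the reaction at 2 as the redundant and release it; the primary structure is a cantilever fixed at 1.
Deflection at 2 on the released cantilever, summing each load's contribution:
  point load 142.7 at a = 1.65: Pa²(3L − a)/(6EI) = 2457/EI
Flexibility coefficient — unit upward force at 2: δ_{22} = L³/(3EI) = 766.7/EI.
Compatibility at 2: δ_0 − R_2·δ_{22} = 0, so R_2 = 2457/766.7 = 3.205 kN.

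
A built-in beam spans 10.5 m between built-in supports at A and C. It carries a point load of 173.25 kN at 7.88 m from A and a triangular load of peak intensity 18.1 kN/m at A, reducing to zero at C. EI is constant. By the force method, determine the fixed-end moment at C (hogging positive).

M_C = 322.2 kN·m

Take the two fixed-end moments M_A, M_C as redundants; the released structure is the simple span AC.
On the primary (simply-supported) span, the end slopes from the loading are:
  at A: point load 173.25 at a = 7.88: Pab(L + b)/(6LEI) = 744.9/EI
  at C: point load 173.25 at a = 7.88: Pab(L + a)/(6LEI) = 1044/EI
  at A: triangular load, peak 18.1: w₀L³/(45EI) = 465.6/EI
  at C: triangular load, peak 18.1: 7w₀L³/(360EI) = 407.4/EI
  θ_A0 = 1211/EI,  θ_C0 = 1451/EI
Flexibility coefficients: a unit moment at one end gives L/(3EI) there and L/(6EI) at the far end, so f₁₁ = f₂₂ = 3.5/EI and f₁₂ = f₂₁ = 1.75/EI.
Compatibility — zero rotation at each built-in end:
  3.5 M_A + 1.75 M_C = 1211
  1.75 M_A + 3.5 M_C = 1451
Solving the pair gives M_A = 184.8 kN·m and M_C = 322.2 kN·m (hogging).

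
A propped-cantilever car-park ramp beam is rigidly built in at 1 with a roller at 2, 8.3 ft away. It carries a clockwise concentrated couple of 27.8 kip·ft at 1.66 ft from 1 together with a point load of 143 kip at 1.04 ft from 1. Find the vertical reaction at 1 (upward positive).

Choose R_2 as the redundant. The primary structure is the cantilever fixed at 1.
Deflection at 2 on the released cantilever, summing each load's contribution:
  clockwise couple 27.8 at a = 1.66: M₀a(2L − a)/(2EI) = 344.7/EI
  point load 143 at a = 1.04: Pa²(3L − a)/(6EI) = 615.1/EI
  δ_0 = 959.8/EI
Flexibility coefficient — unit upward force at 2: δ_{22} = L³/(3EI) = 190.6/EI.
Compatibility at 2: δ_0 − R_2·δ_{22} = 0, so R_2 = 959.8/190.6 = 5.036 kip.
Vertical equilibrium: R_1 = ΣP − R_2 = 143 − 5.036 = 138 kip.

R_1 = 138 kip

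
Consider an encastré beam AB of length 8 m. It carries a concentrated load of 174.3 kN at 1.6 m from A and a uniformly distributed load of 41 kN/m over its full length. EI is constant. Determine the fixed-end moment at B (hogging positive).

M_B = 263.3 kN·m

Take the two fixed-end moments M_A, M_B as redundants; the released structure is the simple span AB.
Simple-span end rotations at A and B under the given loads:
  at A: point load 174.3 at a = 1.6: Pab(L + b)/(6LEI) = 535.4/EI
  at B: point load 174.3 at a = 1.6: Pab(L + a)/(6LEI) = 357/EI
  at A: UDL 41: wL³/(24EI) = 874.7/EI
  at B: UDL 41: wL³/(24EI) = 874.7/EI
  θ_A0 = 1410/EI,  θ_B0 = 1232/EI
Flexibility coefficients: a unit moment at one end gives L/(3EI) there and L/(6EI) at the far end, so f₁₁ = f₂₂ = 2.667/EI and f₁₂ = f₂₁ = 1.333/EI.
Compatibility — zero rotation at each built-in end:
  2.667 M_A + 1.333 M_B = 1410
  1.333 M_A + 2.667 M_B = 1232
Solving the pair gives M_A = 397.1 kN·m and M_B = 263.3 kN·m (hogging).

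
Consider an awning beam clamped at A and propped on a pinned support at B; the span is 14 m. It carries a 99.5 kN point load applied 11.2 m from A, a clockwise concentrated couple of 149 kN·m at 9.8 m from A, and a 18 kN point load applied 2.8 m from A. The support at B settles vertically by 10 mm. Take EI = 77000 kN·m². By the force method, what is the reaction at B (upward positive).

R_B = 84.74 kN

Take the reaction at B as the redundant and release it; the primary structure is a cantilever fixed at A.
Free-end deflection of the primary structure under the applied loading (downward +):
  point load 99.5 at a = 11.2: Pa²(3L − a)/(6EI) = 64071/EI
  clockwise couple 149 at a = 9.8: M₀a(2L − a)/(2EI) = 13288/EI
  point load 18 at a = 2.8: Pa²(3L − a)/(6EI) = 922/EI
  δ_0 = 78280/EI
Tip deflection under a unit load at B: L³/(3EI) = 914.7/EI.
With EI = 77000 kN·m²: δ_0 = 1.0166 m and δ_{BB} = 0.011879 m/kN.
Compatibility — the beam at B must follow the support down by 0.01 m: δ_0 − R_B·δ_{BB} = 0.01, so R_B = (1.0166 − 0.01)/0.011879 = 84.74 kN.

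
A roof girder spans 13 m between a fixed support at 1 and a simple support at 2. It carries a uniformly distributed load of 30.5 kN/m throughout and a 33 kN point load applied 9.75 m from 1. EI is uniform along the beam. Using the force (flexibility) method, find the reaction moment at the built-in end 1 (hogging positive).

Release the roller at 2. Primary structure: cantilever fixed at 1.
Free-end deflection of the primary structure under the applied loading (downward +):
  UDL 30.5: wL⁴/(8EI) = 108889/EI
  point load 33 at a = 9.75: Pa²(3L − a)/(6EI) = 15293/EI
  δ_0 = 124182/EI
Flexibility coefficient — unit upward force at 2: δ_{22} = L³/(3EI) = 732.3/EI.
Compatibility at 2: δ_0 − R_2·δ_{22} = 0, so R_2 = 124182/732.3 = 169.6 kN.
Moment equilibrium about 1: M_1 = Σ(load moments about 1) − R_2·L = 2899 − 169.6×13 = 694.6 kN·m.

M_1 = 694.6 kN·m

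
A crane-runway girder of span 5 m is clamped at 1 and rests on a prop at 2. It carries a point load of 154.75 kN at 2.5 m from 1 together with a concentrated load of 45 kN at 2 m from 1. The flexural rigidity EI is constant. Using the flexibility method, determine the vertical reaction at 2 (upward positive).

Remove the prop at 2; the released (primary) structure is a cantilever built in at 1.
Deflection at 2 on the released cantilever, summing each load's contribution:
  point load 154.75 at a = 2.5: Pa²(3L − a)/(6EI) = 2015/EI
  point load 45 at a = 2: Pa²(3L − a)/(6EI) = 390/EI
  δ_0 = 2405/EI
Flexibility coefficient — unit upward force at 2: δ_{22} = L³/(3EI) = 41.67/EI.
Compatibility at 2: δ_0 − R_2·δ_{22} = 0, so R_2 = 2405/41.67 = 57.72 kN.

R_2 = 57.72 kN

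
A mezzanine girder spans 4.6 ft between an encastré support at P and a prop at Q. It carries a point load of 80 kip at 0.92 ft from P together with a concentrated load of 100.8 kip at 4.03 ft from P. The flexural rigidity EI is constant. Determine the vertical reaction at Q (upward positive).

R_Q = 86.64 kip

Release the roller at Q. Primary structure: cantilever fixed at P.
Downward deflection at the released point Q due to the loads:
  point load 80 at a = 0.92: Pa²(3L − a)/(6EI) = 145.4/EI
  point load 100.8 at a = 4.03: Pa²(3L − a)/(6EI) = 2666/EI
  δ_0 = 2811/EI
Tip deflection under a unit load at Q: L³/(3EI) = 32.45/EI.
Compatibility at Q: δ_0 − R_Q·δ_{QQ} = 0, so R_Q = 2811/32.45 = 86.64 kip.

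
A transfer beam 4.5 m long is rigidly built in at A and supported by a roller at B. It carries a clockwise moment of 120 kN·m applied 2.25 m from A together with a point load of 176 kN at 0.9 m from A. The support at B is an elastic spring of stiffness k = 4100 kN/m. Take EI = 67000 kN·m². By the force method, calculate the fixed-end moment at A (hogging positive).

M_A = 161.8 kN·m

Choose R_B as the redundant. The primary structure is the cantilever fixed at A.
Downward deflection at the released point B due to the loads:
  clockwise couple 120 at a = 2.25: M₀a(2L − a)/(2EI) = 911.2/EI
  point load 176 at a = 0.9: Pa²(3L − a)/(6EI) = 299.4/EI
  δ_0 = 1211/EI
Flexibility coefficient — unit upward force at B: δ_{BB} = L³/(3EI) = 30.38/EI.
With EI = 67000 kN·m²: δ_0 = 0.018069 m and δ_{BB} = 0.000453 m/kN.
Compatibility — the spring shortens by R_B/k under the reaction it provides: δ_0 − R_B·δ_{BB} = R_B/k. With 1/k = 0.000244 m/kN, R_B = δ_0 / (δ_{BB} + 1/k) = 0.018069 / (0.000453 + 0.000244) = 25.91 kN.
Moment equilibrium about A: M_A = Σ(load moments about A) − R_B·L = 278.4 − 25.91×4.5 = 161.8 kN·m.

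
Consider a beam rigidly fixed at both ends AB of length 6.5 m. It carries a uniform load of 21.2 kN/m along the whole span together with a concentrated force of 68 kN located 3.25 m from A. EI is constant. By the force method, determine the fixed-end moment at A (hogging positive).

Take the two fixed-end moments M_A, M_B as redundants; the released structure is the simple span AB.
On the primary (simply-supported) span, the end slopes from the loading are:
  at A: UDL 21.2: wL³/(24EI) = 242.6/EI
  at B: UDL 21.2: wL³/(24EI) = 242.6/EI
  at A: point load 68 at a = 3.25: Pab(L + b)/(6LEI) = 179.6/EI
  at B: point load 68 at a = 3.25: Pab(L + a)/(6LEI) = 179.6/EI
  θ_A0 = 422.1/EI,  θ_B0 = 422.1/EI
Flexibility coefficients: a unit moment at one end gives L/(3EI) there and L/(6EI) at the far end, so f₁₁ = f₂₂ = 2.167/EI and f₁₂ = f₂₁ = 1.083/EI.
Compatibility — zero rotation at each built-in end:
  2.167 M_A + 1.083 M_B = 422.1
  1.083 M_A + 2.167 M_B = 422.1
Solving the pair gives M_A = 129.9 kN·m and M_B = 129.9 kN·m (hogging).

M_A = 129.9 kN·m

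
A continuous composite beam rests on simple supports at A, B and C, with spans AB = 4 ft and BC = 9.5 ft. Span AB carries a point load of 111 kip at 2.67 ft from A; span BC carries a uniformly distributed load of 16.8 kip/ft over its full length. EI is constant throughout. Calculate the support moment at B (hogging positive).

Take M_B as the redundant. Released structure: two simple spans AB and BC with a hinge at B.
Rotations at B on the released spans (each span's end-slope, ×1/EI):
  span AB: point load 111 at a = 2.67: Pab(L + a)/(6LEI) = 109.5/EI
  span BC: UDL 16.8: wL³/(24EI) = 600.2/EI
  relative rotation θ_0 = (109.5 + 600.2)/EI = 709.7/EI
A unit hogging moment at B produces rotation L₁/(3EI) + L₂/(3EI) = 4.5/EI.
Compatibility: M_B·(L₁+L₂)/(3EI) = θ_0, giving M_B = 157.7 kip·ft (hogging).

M_B = 157.7 kip·ft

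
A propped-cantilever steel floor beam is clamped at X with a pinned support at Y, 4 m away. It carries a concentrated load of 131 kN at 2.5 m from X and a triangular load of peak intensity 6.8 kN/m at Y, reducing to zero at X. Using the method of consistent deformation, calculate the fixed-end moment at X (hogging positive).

M_X = 90.78 kN·m

Take the reaction at Y as the redundant and release it; the primary structure is a cantilever fixed at X.
Free-end deflection of the primary structure under the applied loading (downward +):
  point load 131 at a = 2.5: Pa²(3L − a)/(6EI) = 1296/EI
  triangular load, peak 6.8 at the free end: 11w₀L⁴/(120EI) = 159.6/EI
  δ_0 = 1456/EI
Tip deflection under a unit load at Y: L³/(3EI) = 21.33/EI.
Compatibility at Y: δ_0 − R_Y·δ_{YY} = 0, so R_Y = 1456/21.33 = 68.25 kN.
Moment equilibrium about X: M_X = Σ(load moments about X) − R_Y·L = 363.8 − 68.25×4 = 90.78 kN·m.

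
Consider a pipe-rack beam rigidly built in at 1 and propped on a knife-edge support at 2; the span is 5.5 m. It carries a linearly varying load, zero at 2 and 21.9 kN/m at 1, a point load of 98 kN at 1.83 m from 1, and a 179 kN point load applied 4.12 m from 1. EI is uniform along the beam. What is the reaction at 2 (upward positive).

R_2 = 139.6 kN

Take the reaction at 2 as the redundant and release it; the primary structure is a cantilever fixed at 1.
Downward deflection at the released point 2 due to the loads:
  triangular load, peak 21.9 at the fixed end: w₀L⁴/(30EI) = 668/EI
  point load 98 at a = 1.83: Pa²(3L − a)/(6EI) = 802.4/EI
  point load 179 at a = 4.12: Pa²(3L − a)/(6EI) = 6269/EI
  δ_0 = 7740/EI
Flexibility coefficient — unit upward force at 2: δ_{22} = L³/(3EI) = 55.46/EI.
Compatibility at 2: δ_0 − R_2·δ_{22} = 0, so R_2 = 7740/55.46 = 139.6 kN.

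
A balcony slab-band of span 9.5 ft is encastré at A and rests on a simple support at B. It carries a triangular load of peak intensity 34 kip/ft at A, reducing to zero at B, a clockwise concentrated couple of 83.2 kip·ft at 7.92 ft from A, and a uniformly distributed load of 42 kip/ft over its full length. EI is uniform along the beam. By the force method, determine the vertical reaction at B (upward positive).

R_B = 194.7 kip

Choose R_B as the redundant. The primary structure is the cantilever fixed at A.
Free-end deflection of the primary structure under the applied loading (downward +):
  triangular load, peak 34 at the fixed end: w₀L⁴/(30EI) = 9231/EI
  clockwise couple 83.2 at a = 7.92: M₀a(2L − a)/(2EI) = 3651/EI
  UDL 42: wL⁴/(8EI) = 42762/EI
  δ_0 = 55643/EI
Flexibility coefficient — unit upward force at B: δ_{BB} = L³/(3EI) = 285.8/EI.
Compatibility at B: δ_0 − R_B·δ_{BB} = 0, so R_B = 55643/285.8 = 194.7 kip.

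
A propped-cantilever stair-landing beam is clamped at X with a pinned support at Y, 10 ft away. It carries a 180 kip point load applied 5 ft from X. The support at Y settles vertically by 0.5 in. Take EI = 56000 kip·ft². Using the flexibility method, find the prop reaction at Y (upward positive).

Remove the prop at Y; the released (primary) structure is a cantilever built in at X.
Primary-structure tip deflection at Y by superposition:
  point load 180 at a = 5: Pa²(3L − a)/(6EI) = 18750/EI
Flexibility coefficient — unit upward force at Y: δ_{YY} = L³/(3EI) = 333.3/EI.
With EI = 56000 kip·ft²: δ_0 = 0.33482 ft and δ_{YY} = 0.005952 ft/kip.
Compatibility — the beam at Y must follow the support down by 0.04167 ft: δ_0 − R_Y·δ_{YY} = 0.04167, so R_Y = (0.33482 − 0.04167)/0.005952 = 49.25 kip.

R_Y = 49.25 kip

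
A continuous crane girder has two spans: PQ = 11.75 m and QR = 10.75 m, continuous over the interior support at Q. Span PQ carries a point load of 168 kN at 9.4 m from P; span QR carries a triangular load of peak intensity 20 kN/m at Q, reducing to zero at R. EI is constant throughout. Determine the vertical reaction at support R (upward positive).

Take M_Q as the redundant. Released structure: two simple spans PQ and QR with a hinge at Q.
Discontinuity in slope at Q on the released structure — sum the simple-span end rotations:
  span PQ: point load 168 at a = 9.4: Pab(L + a)/(6LEI) = 1113/EI
  span QR: triangular load, peak 20: w₀L³/(45EI) = 552.1/EI
  relative rotation θ_0 = (1113 + 552.1)/EI = 1665/EI
A unit hogging moment at Q produces rotation L₁/(3EI) + L₂/(3EI) = 7.5/EI.
Compatibility: M_Q·(L₁+L₂)/(3EI) = θ_0, giving M_Q = 222.1 kN·m (hogging).
Span QR, ΣM about R: R_Q^{QR}·10.75 = 770.4 + 222.1, so R_Q^{QR} = 92.32 kN and R_R = 107.5 − 92.32 = 15.18 kN.

R_R = 15.18 kN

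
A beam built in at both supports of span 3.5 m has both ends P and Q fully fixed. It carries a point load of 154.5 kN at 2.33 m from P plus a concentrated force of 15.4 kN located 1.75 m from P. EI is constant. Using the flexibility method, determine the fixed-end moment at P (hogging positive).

M_P = 46.96 kN·m

Release both end moments; the primary structure is a simply-supported span PQ with redundants M_P and M_Q.
Simple-span end rotations at P and Q under the given loads:
  at P: point load 154.5 at a = 2.33: Pab(L + b)/(6LEI) = 93.66/EI
  at Q: point load 154.5 at a = 2.33: Pab(L + a)/(6LEI) = 116.9/EI
  at P: point load 15.4 at a = 1.75: Pab(L + b)/(6LEI) = 11.79/EI
  at Q: point load 15.4 at a = 1.75: Pab(L + a)/(6LEI) = 11.79/EI
  θ_P0 = 105.5/EI,  θ_Q0 = 128.7/EI
Flexibility coefficients: a unit moment at one end gives L/(3EI) there and L/(6EI) at the far end, so f₁₁ = f₂₂ = 1.167/EI and f₁₂ = f₂₁ = 0.5833/EI.
Compatibility — zero rotation at each built-in end:
  1.167 M_P + 0.5833 M_Q = 105.5
  0.5833 M_P + 1.167 M_Q = 128.7
Solving the pair gives M_P = 46.96 kN·m and M_Q = 86.85 kN·m (hogging).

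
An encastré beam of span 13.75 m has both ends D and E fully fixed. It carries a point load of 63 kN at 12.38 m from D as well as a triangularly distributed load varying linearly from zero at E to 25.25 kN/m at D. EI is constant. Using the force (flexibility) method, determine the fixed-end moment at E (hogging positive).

Release both end moments; the primary structure is a simply-supported span DE with redundants M_D and M_E.
Simple-span end rotations at D and E under the given loads:
  at D: point load 63 at a = 12.38: Pab(L + b)/(6LEI) = 195.8/EI
  at E: point load 63 at a = 12.38: Pab(L + a)/(6LEI) = 338.4/EI
  at D: triangular load, peak 25.25: w₀L³/(45EI) = 1459/EI
  at E: triangular load, peak 25.25: 7w₀L³/(360EI) = 1276/EI
  θ_D0 = 1654/EI,  θ_E0 = 1615/EI
Flexibility coefficients: a unit moment at one end gives L/(3EI) there and L/(6EI) at the far end, so f₁₁ = f₂₂ = 4.583/EI and f₁₂ = f₂₁ = 2.292/EI.
Compatibility — zero rotation at each built-in end:
  4.583 M_D + 2.292 M_E = 1654
  2.292 M_D + 4.583 M_E = 1615
Solving the pair gives M_D = 246.4 kN·m and M_E = 229.1 kN·m (hogging).

M_E = 229.1 kN·m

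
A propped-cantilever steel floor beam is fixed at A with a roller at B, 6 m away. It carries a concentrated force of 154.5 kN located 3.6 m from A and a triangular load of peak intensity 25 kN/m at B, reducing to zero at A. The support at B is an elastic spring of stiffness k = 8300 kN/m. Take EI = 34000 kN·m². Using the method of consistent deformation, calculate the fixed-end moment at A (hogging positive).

M_A = 243.1 kN·m

Take the reaction at B as the redundant and release it; the primary structure is a cantilever fixed at A.
Deflection at B on the released cantilever, summing each load's contribution:
  point load 154.5 at a = 3.6: Pa²(3L − a)/(6EI) = 4806/EI
  triangular load, peak 25 at the free end: 11w₀L⁴/(120EI) = 2970/EI
  δ_0 = 7776/EI
Tip deflection under a unit load at B: L³/(3EI) = 72/EI.
With EI = 34000 kN·m²: δ_0 = 0.22869 m and δ_{BB} = 0.002118 m/kN.
Compatibility — the spring shortens by R_B/k under the reaction it provides: δ_0 − R_B·δ_{BB} = R_B/k. With 1/k = 0.00012 m/kN, R_B = δ_0 / (δ_{BB} + 1/k) = 0.22869 / (0.002118 + 0.00012) = 102.2 kN.
Moment equilibrium about A: M_A = Σ(load moments about A) − R_B·L = 856.2 − 102.2×6 = 243.1 kN·m.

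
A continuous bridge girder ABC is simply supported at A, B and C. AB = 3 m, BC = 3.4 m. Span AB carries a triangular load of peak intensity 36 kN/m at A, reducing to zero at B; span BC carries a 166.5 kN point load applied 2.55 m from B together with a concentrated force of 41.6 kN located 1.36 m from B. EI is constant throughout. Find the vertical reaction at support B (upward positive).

R_B = 121.3 kN

Insert a hinge at B; M_B is the redundant, and each span becomes simply supported.
Discontinuity in slope at B on the released structure — sum the simple-span end rotations:
  span AB: triangular load, peak 36: 7w₀L³/(360EI) = 18.9/EI
  span BC: point load 166.5 at a = 2.55: Pab(L + b)/(6LEI) = 75.19/EI
  span BC: point load 41.6 at a = 1.36: Pab(L + b)/(6LEI) = 30.78/EI
  relative rotation θ_0 = (18.9 + 106)/EI = 124.9/EI
A unit hogging moment at B produces rotation L₁/(3EI) + L₂/(3EI) = 2.133/EI.
Slope continuity at B: θ_0 = M_B·2.133/EI, so M_B = 124.9/2.133 = 58.53 kN·m (hogging).
Span AB, ΣM about A with M_B applied at B: R_B^{AB}·3 = 54 + 58.53, so R_B^{AB} = 37.51 kN and R_A = 54 − 37.51 = 16.49 kN.
Span BC, ΣM about C: R_B^{BC}·3.4 = 226.4 + 58.53, so R_B^{BC} = 83.8 kN and R_C = 208.1 − 83.8 = 124.3 kN.
R_B = 37.51 + 83.8 = 121.3 kN.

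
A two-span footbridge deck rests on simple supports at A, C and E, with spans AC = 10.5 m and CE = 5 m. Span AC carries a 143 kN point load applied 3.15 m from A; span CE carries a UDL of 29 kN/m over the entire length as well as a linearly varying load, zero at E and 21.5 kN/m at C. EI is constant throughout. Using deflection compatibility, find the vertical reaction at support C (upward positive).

R_C = 204.3 kN

Insert a hinge at C; M_C is the redundant, and each span becomes simply supported.
End slopes at the hinge C, treating each span as simply supported:
  span AC: point load 143 at a = 3.15: Pab(L + a)/(6LEI) = 717.3/EI
  span CE: UDL 29: wL³/(24EI) = 151/EI
  span CE: triangular load, peak 21.5: w₀L³/(45EI) = 59.72/EI
  relative rotation θ_0 = (717.3 + 210.8)/EI = 928.1/EI
A unit hogging moment at C produces rotation L₁/(3EI) + L₂/(3EI) = 5.167/EI.
Slope continuity at C: θ_0 = M_C·5.167/EI, so M_C = 928.1/5.167 = 179.6 kN·m (hogging).
Span AC, ΣM about A with M_C applied at C: R_C^{AC}·10.5 = 450.4 + 179.6, so R_C^{AC} = 60.01 kN and R_A = 143 − 60.01 = 82.99 kN.
Span CE, ΣM about E: R_C^{CE}·5 = 541.7 + 179.6, so R_C^{CE} = 144.3 kN and R_E = 198.8 − 144.3 = 54.49 kN.
R_C = 60.01 + 144.3 = 204.3 kN.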